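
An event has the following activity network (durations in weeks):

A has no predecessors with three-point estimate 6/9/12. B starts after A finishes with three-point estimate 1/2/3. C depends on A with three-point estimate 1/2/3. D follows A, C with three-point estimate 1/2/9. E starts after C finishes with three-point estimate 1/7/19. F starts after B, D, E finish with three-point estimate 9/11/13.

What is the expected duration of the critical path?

te_A = (6 + 4·9 + 12)/6 = 54/6 = 9
te_B = (1 + 4·2 + 3)/6 = 12/6 = 2
te_C = (1 + 4·2 + 3)/6 = 12/6 = 2
te_D = (1 + 4·2 + 9)/6 = 18/6 = 3
te_E = (1 + 4·7 + 19)/6 = 48/6 = 8
te_F = (9 + 4·11 + 13)/6 = 66/6 = 11

Forward pass:
ES_A = 0; EF_A = 9
ES_B = 9; EF_B = 9+2 = 11
ES_C = 9; EF_C = 9+2 = 11
ES_D = max(EF_A=9, EF_C=11) = 11; EF_D = 11+3 = 14
ES_E = 11; EF_E = 11+8 = 19
ES_F = max(EF_B=11, EF_D=14, EF_E=19) = 19; EF_F = 19+11 = 30
Expected project duration μ = 30 weeks. Critical path: A → C → E → F.

30 weeks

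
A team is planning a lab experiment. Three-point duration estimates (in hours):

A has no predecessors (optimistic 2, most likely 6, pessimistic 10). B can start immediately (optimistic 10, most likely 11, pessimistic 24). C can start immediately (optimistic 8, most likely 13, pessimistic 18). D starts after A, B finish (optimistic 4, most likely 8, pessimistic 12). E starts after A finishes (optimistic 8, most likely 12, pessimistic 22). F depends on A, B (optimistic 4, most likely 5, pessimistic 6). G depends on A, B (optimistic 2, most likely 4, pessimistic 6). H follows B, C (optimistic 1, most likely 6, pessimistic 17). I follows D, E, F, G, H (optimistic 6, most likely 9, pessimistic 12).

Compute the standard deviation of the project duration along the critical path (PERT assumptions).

2.87 hours

te_A = (2 + 4·6 + 10)/6 = 36/6 = 6; σ²_A = ((10−2)/6)² = 1.778
te_B = (10 + 4·11 + 24)/6 = 78/6 = 13; σ²_B = ((24−10)/6)² = 5.444
te_C = (8 + 4·13 + 18)/6 = 78/6 = 13; σ²_C = ((18−8)/6)² = 2.778
te_D = (4 + 4·8 + 12)/6 = 48/6 = 8; σ²_D = ((12−4)/6)² = 1.778
te_E = (8 + 4·12 + 22)/6 = 78/6 = 13; σ²_E = ((22−8)/6)² = 5.444
te_F = (4 + 4·5 + 6)/6 = 30/6 = 5; σ²_F = ((6−4)/6)² = 0.111
te_G = (2 + 4·4 + 6)/6 = 24/6 = 4; σ²_G = ((6−2)/6)² = 0.444
te_H = (1 + 4·6 + 17)/6 = 42/6 = 7; σ²_H = ((17−1)/6)² = 7.111
te_I = (6 + 4·9 + 12)/6 = 54/6 = 9; σ²_I = ((12−6)/6)² = 1.000

Forward pass:
ES_A = 0; EF_A = 6
ES_B = 0; EF_B = 13
ES_C = 0; EF_C = 13
ES_D = max(EF_A=6, EF_B=13) = 13; EF_D = 13+8 = 21
ES_E = 6; EF_E = 6+13 = 19
ES_F = max(EF_A=6, EF_B=13) = 13; EF_F = 13+5 = 18
ES_G = max(EF_A=6, EF_B=13) = 13; EF_G = 13+4 = 17
ES_H = max(EF_B=13, EF_C=13) = 13; EF_H = 13+7 = 20
ES_I = max(EF_D=21, EF_E=19, EF_F=18, EF_G=17, EF_H=20) = 21; EF_I = 21+9 = 30
Expected project duration μ = 30 hours. Critical path: B → D → I.

Variance along critical path = 5.444 + 1.778 + 1.000 = 8.222
σ = √8.222 = 2.867 hours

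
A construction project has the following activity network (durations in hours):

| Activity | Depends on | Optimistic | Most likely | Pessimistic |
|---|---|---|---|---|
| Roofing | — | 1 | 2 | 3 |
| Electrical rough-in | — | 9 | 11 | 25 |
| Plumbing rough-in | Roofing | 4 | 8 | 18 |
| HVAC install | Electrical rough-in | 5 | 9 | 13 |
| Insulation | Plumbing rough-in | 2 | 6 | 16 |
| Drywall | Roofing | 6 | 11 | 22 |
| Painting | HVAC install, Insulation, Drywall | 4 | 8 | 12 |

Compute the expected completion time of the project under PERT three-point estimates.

30 hours

te_Roofing = (1 + 4·2 + 3)/6 = 12/6 = 2
te_Electrical rough-in = (9 + 4·11 + 25)/6 = 78/6 = 13
te_Plumbing rough-in = (4 + 4·8 + 18)/6 = 54/6 = 9
te_HVAC install = (5 + 4·9 + 13)/6 = 54/6 = 9
te_Insulation = (2 + 4·6 + 16)/6 = 42/6 = 7
te_Drywall = (6 + 4·11 + 22)/6 = 72/6 = 12
te_Painting = (4 + 4·8 + 12)/6 = 48/6 = 8

Forward pass:
ES_Roofing = 0; EF_Roofing = 2
ES_Electrical rough-in = 0; EF_Electrical rough-in = 13
ES_Plumbing rough-in = 2; EF_Plumbing rough-in = 2+9 = 11
ES_HVAC install = 13; EF_HVAC install = 13+9 = 22
ES_Insulation = 11; EF_Insulation = 11+7 = 18
ES_Drywall = 2; EF_Drywall = 2+12 = 14
ES_Painting = max(EF_HVAC install=22, EF_Insulation=18, EF_Drywall=14) = 22; EF_Painting = 22+8 = 30
Expected project duration μ = 30 hours. Critical path: Electrical rough-in → HVAC install → Painting.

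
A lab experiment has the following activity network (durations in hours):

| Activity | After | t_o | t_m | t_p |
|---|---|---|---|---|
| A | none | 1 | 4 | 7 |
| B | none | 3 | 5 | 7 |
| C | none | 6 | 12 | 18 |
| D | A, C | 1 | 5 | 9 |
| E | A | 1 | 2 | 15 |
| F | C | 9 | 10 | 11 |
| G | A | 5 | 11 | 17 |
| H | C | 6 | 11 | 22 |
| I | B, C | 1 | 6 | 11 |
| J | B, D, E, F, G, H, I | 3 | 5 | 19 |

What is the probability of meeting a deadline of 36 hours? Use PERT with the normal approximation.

te_A = (1 + 4·4 + 7)/6 = 24/6 = 4; σ²_A = ((7−1)/6)² = 1.000
te_B = (3 + 4·5 + 7)/6 = 30/6 = 5; σ²_B = ((7−3)/6)² = 0.444
te_C = (6 + 4·12 + 18)/6 = 72/6 = 12; σ²_C = ((18−6)/6)² = 4.000
te_D = (1 + 4·5 + 9)/6 = 30/6 = 5; σ²_D = ((9−1)/6)² = 1.778
te_E = (1 + 4·2 + 15)/6 = 24/6 = 4; σ²_E = ((15−1)/6)² = 5.444
te_F = (9 + 4·10 + 11)/6 = 60/6 = 10; σ²_F = ((11−9)/6)² = 0.111
te_G = (5 + 4·11 + 17)/6 = 66/6 = 11; σ²_G = ((17−5)/6)² = 4.000
te_H = (6 + 4·11 + 22)/6 = 72/6 = 12; σ²_H = ((22−6)/6)² = 7.111
te_I = (1 + 4·6 + 11)/6 = 36/6 = 6; σ²_I = ((11−1)/6)² = 2.778
te_J = (3 + 4·5 + 19)/6 = 42/6 = 7; σ²_J = ((19−3)/6)² = 7.111

Forward pass:
ES_A = 0; EF_A = 4
ES_B = 0; EF_B = 5
ES_C = 0; EF_C = 12
ES_D = max(EF_A=4, EF_C=12) = 12; EF_D = 12+5 = 17
ES_E = 4; EF_E = 4+4 = 8
ES_F = 12; EF_F = 12+10 = 22
ES_G = 4; EF_G = 4+11 = 15
ES_H = 12; EF_H = 12+12 = 24
ES_I = max(EF_B=5, EF_C=12) = 12; EF_I = 12+6 = 18
ES_J = max(EF_B=5, EF_D=17, EF_E=8, EF_F=22, EF_G=15, EF_H=24, EF_I=18) = 24; EF_J = 24+7 = 31
Expected project duration μ = 31 hours. Critical path: C → H → J.

Variance along critical path = 4.000 + 7.111 + 7.111 = 18.222; σ = √18.222 = 4.269 hours.
Z = (36 − 31) / 4.269 = 1.171
P(T ≤ 36) = Φ(1.171) ≈ 0.879

0.879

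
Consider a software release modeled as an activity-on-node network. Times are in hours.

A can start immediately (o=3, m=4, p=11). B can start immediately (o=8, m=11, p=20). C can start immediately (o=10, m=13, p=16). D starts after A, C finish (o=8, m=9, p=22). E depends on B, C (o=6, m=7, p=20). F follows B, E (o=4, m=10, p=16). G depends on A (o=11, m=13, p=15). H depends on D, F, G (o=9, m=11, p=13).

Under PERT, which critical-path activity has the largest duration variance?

te_A = (3 + 4·4 + 11)/6 = 30/6 = 5; σ²_A = ((11−3)/6)² = 1.778
te_B = (8 + 4·11 + 20)/6 = 72/6 = 12; σ²_B = ((20−8)/6)² = 4.000
te_C = (10 + 4·13 + 16)/6 = 78/6 = 13; σ²_C = ((16−10)/6)² = 1.000
te_D = (8 + 4·9 + 22)/6 = 66/6 = 11; σ²_D = ((22−8)/6)² = 5.444
te_E = (6 + 4·7 + 20)/6 = 54/6 = 9; σ²_E = ((20−6)/6)² = 5.444
te_F = (4 + 4·10 + 16)/6 = 60/6 = 10; σ²_F = ((16−4)/6)² = 4.000
te_G = (11 + 4·13 + 15)/6 = 78/6 = 13; σ²_G = ((15−11)/6)² = 0.444
te_H = (9 + 4·11 + 13)/6 = 66/6 = 11; σ²_H = ((13−9)/6)² = 0.444

Forward pass:
ES_A = 0; EF_A = 5
ES_B = 0; EF_B = 12
ES_C = 0; EF_C = 13
ES_D = max(EF_A=5, EF_C=13) = 13; EF_D = 13+11 = 24
ES_E = max(EF_B=12, EF_C=13) = 13; EF_E = 13+9 = 22
ES_F = max(EF_B=12, EF_E=22) = 22; EF_F = 22+10 = 32
ES_G = 5; EF_G = 5+13 = 18
ES_H = max(EF_D=24, EF_F=32, EF_G=18) = 32; EF_H = 32+11 = 43
Expected project duration μ = 43 hours. Critical path: C → E → F → H.

Variances on critical path: σ²_C=1.000, σ²_E=5.444, σ²_F=4.000, σ²_H=0.444.
Largest is σ²_E = 5.444.

E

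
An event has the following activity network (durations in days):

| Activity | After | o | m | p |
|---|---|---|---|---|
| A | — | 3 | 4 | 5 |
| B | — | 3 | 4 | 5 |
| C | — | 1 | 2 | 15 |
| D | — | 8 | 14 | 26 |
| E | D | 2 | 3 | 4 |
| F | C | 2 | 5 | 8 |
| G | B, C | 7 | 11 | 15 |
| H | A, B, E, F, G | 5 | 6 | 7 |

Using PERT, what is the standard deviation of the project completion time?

3.04 days

te_A = (3 + 4·4 + 5)/6 = 24/6 = 4; σ²_A = ((5−3)/6)² = 0.111
te_B = (3 + 4·4 + 5)/6 = 24/6 = 4; σ²_B = ((5−3)/6)² = 0.111
te_C = (1 + 4·2 + 15)/6 = 24/6 = 4; σ²_C = ((15−1)/6)² = 5.444
te_D = (8 + 4·14 + 26)/6 = 90/6 = 15; σ²_D = ((26−8)/6)² = 9.000
te_E = (2 + 4·3 + 4)/6 = 18/6 = 3; σ²_E = ((4−2)/6)² = 0.111
te_F = (2 + 4·5 + 8)/6 = 30/6 = 5; σ²_F = ((8−2)/6)² = 1.000
te_G = (7 + 4·11 + 15)/6 = 66/6 = 11; σ²_G = ((15−7)/6)² = 1.778
te_H = (5 + 4·6 + 7)/6 = 36/6 = 6; σ²_H = ((7−5)/6)² = 0.111

Forward pass:
ES_A = 0; EF_A = 4
ES_B = 0; EF_B = 4
ES_C = 0; EF_C = 4
ES_D = 0; EF_D = 15
ES_E = 15; EF_E = 15+3 = 18
ES_F = 4; EF_F = 4+5 = 9
ES_G = max(EF_B=4, EF_C=4) = 4; EF_G = 4+11 = 15
ES_H = max(EF_A=4, EF_B=4, EF_E=18, EF_F=9, EF_G=15) = 18; EF_H = 18+6 = 24
Expected project duration μ = 24 days. Critical path: D → E → H.

Variance along critical path = 9.000 + 0.111 + 0.111 = 9.222
σ = √9.222 = 3.037 days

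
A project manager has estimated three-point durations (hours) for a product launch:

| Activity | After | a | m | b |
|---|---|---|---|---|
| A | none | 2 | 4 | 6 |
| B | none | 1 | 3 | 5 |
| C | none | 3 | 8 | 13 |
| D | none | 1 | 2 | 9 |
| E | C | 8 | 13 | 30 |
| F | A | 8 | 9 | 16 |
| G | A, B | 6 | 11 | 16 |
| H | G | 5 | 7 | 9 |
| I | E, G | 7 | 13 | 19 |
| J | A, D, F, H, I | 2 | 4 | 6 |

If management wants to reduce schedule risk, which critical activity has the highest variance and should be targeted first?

te_A = (2 + 4·4 + 6)/6 = 24/6 = 4; σ²_A = ((6−2)/6)² = 0.444
te_B = (1 + 4·3 + 5)/6 = 18/6 = 3; σ²_B = ((5−1)/6)² = 0.444
te_C = (3 + 4·8 + 13)/6 = 48/6 = 8; σ²_C = ((13−3)/6)² = 2.778
te_D = (1 + 4·2 + 9)/6 = 18/6 = 3; σ²_D = ((9−1)/6)² = 1.778
te_E = (8 + 4·13 + 30)/6 = 90/6 = 15; σ²_E = ((30−8)/6)² = 13.444
te_F = (8 + 4·9 + 16)/6 = 60/6 = 10; σ²_F = ((16−8)/6)² = 1.778
te_G = (6 + 4·11 + 16)/6 = 66/6 = 11; σ²_G = ((16−6)/6)² = 2.778
te_H = (5 + 4·7 + 9)/6 = 42/6 = 7; σ²_H = ((9−5)/6)² = 0.444
te_I = (7 + 4·13 + 19)/6 = 78/6 = 13; σ²_I = ((19−7)/6)² = 4.000
te_J = (2 + 4·4 + 6)/6 = 24/6 = 4; σ²_J = ((6−2)/6)² = 0.444

Forward pass:
ES_A = 0; EF_A = 4
ES_B = 0; EF_B = 3
ES_C = 0; EF_C = 8
ES_D = 0; EF_D = 3
ES_E = 8; EF_E = 8+15 = 23
ES_F = 4; EF_F = 4+10 = 14
ES_G = max(EF_A=4, EF_B=3) = 4; EF_G = 4+11 = 15
ES_H = 15; EF_H = 15+7 = 22
ES_I = max(EF_E=23, EF_G=15) = 23; EF_I = 23+13 = 36
ES_J = max(EF_A=4, EF_D=3, EF_F=14, EF_H=22, EF_I=36) = 36; EF_J = 36+4 = 40
Expected project duration μ = 40 hours. Critical path: C → E → I → J.

Variances on critical path: σ²_C=2.778, σ²_E=13.444, σ²_I=4.000, σ²_J=0.444.
Largest is σ²_E = 13.444.

E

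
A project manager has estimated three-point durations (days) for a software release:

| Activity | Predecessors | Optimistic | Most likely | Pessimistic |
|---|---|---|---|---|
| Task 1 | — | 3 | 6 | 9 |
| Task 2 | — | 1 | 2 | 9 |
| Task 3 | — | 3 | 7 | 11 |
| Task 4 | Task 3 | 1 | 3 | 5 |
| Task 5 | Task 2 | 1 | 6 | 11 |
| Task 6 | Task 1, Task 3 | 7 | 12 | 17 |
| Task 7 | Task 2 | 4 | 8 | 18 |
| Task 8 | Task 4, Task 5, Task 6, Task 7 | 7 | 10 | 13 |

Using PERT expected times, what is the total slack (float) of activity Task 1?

te_Task 1 = (3 + 4·6 + 9)/6 = 36/6 = 6
te_Task 2 = (1 + 4·2 + 9)/6 = 18/6 = 3
te_Task 3 = (3 + 4·7 + 11)/6 = 42/6 = 7
te_Task 4 = (1 + 4·3 + 5)/6 = 18/6 = 3
te_Task 5 = (1 + 4·6 + 11)/6 = 36/6 = 6
te_Task 6 = (7 + 4·12 + 17)/6 = 72/6 = 12
te_Task 7 = (4 + 4·8 + 18)/6 = 54/6 = 9
te_Task 8 = (7 + 4·10 + 13)/6 = 60/6 = 10

Forward pass:
ES_Task 1 = 0; EF_Task 1 = 6
ES_Task 2 = 0; EF_Task 2 = 3
ES_Task 3 = 0; EF_Task 3 = 7
ES_Task 4 = 7; EF_Task 4 = 7+3 = 10
ES_Task 5 = 3; EF_Task 5 = 3+6 = 9
ES_Task 6 = max(EF_Task 1=6, EF_Task 3=7) = 7; EF_Task 6 = 7+12 = 19
ES_Task 7 = 3; EF_Task 7 = 3+9 = 12
ES_Task 8 = max(EF_Task 4=10, EF_Task 5=9, EF_Task 6=19, EF_Task 7=12) = 19; EF_Task 8 = 19+10 = 29
Expected project duration μ = 29 days. Critical path: Task 3 → Task 6 → Task 8.

Backward pass:
LF_Task 8 = 29; LS_Task 8 = 29−10 = 19
LF_Task 7 = LS_Task 8 = 19; LS_Task 7 = 19−9 = 10
LF_Task 6 = LS_Task 8 = 19; LS_Task 6 = 19−12 = 7
LF_Task 5 = LS_Task 8 = 19; LS_Task 5 = 19−6 = 13
LF_Task 4 = LS_Task 8 = 19; LS_Task 4 = 19−3 = 16
LF_Task 3 = min(LS_Task 4=16, LS_Task 6=7) = 7; LS_Task 3 = 7−7 = 0
LF_Task 2 = min(LS_Task 5=13, LS_Task 7=10) = 10; LS_Task 2 = 10−3 = 7
LF_Task 1 = LS_Task 6 = 7; LS_Task 1 = 7−6 = 1
Slack_Task 1 = LS_Task 1 − ES_Task 1 = 1 − 0 = 1

1 days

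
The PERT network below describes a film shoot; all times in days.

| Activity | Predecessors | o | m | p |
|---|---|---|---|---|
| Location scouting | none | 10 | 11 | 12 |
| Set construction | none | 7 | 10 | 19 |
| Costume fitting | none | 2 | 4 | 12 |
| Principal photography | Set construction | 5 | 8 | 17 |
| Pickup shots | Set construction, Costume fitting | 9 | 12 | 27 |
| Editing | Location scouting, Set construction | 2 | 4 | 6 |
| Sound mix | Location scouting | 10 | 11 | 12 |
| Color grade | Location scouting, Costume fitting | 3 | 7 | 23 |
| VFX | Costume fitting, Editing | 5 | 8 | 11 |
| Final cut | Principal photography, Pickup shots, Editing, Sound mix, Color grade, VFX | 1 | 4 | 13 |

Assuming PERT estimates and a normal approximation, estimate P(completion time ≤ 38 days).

0.974

te_Location scouting = (10 + 4·11 + 12)/6 = 66/6 = 11; σ²_Location scouting = ((12−10)/6)² = 0.111
te_Set construction = (7 + 4·10 + 19)/6 = 66/6 = 11; σ²_Set construction = ((19−7)/6)² = 4.000
te_Costume fitting = (2 + 4·4 + 12)/6 = 30/6 = 5; σ²_Costume fitting = ((12−2)/6)² = 2.778
te_Principal photography = (5 + 4·8 + 17)/6 = 54/6 = 9; σ²_Principal photography = ((17−5)/6)² = 4.000
te_Pickup shots = (9 + 4·12 + 27)/6 = 84/6 = 14; σ²_Pickup shots = ((27−9)/6)² = 9.000
te_Editing = (2 + 4·4 + 6)/6 = 24/6 = 4; σ²_Editing = ((6−2)/6)² = 0.444
te_Sound mix = (10 + 4·11 + 12)/6 = 66/6 = 11; σ²_Sound mix = ((12−10)/6)² = 0.111
te_Color grade = (3 + 4·7 + 23)/6 = 54/6 = 9; σ²_Color grade = ((23−3)/6)² = 11.111
te_VFX = (5 + 4·8 + 11)/6 = 48/6 = 8; σ²_VFX = ((11−5)/6)² = 1.000
te_Final cut = (1 + 4·4 + 13)/6 = 30/6 = 5; σ²_Final cut = ((13−1)/6)² = 4.000

Forward pass:
ES_Location scouting = 0; EF_Location scouting = 11
ES_Set construction = 0; EF_Set construction = 11
ES_Costume fitting = 0; EF_Costume fitting = 5
ES_Principal photography = 11; EF_Principal photography = 11+9 = 20
ES_Pickup shots = max(EF_Set construction=11, EF_Costume fitting=5) = 11; EF_Pickup shots = 11+14 = 25
ES_Editing = max(EF_Location scouting=11, EF_Set construction=11) = 11; EF_Editing = 11+4 = 15
ES_Sound mix = 11; EF_Sound mix = 11+11 = 22
ES_Color grade = max(EF_Location scouting=11, EF_Costume fitting=5) = 11; EF_Color grade = 11+9 = 20
ES_VFX = max(EF_Costume fitting=5, EF_Editing=15) = 15; EF_VFX = 15+8 = 23
ES_Final cut = max(EF_Principal photography=20, EF_Pickup shots=25, EF_Editing=15, EF_Sound mix=22, EF_Color grade=20, EF_VFX=23) = 25; EF_Final cut = 25+5 = 30
Expected project duration μ = 30 days. Critical path: Set construction → Pickup shots → Final cut.

Variance along critical path = 4.000 + 9.000 + 4.000 = 17.000; σ = √17.000 = 4.123 days.
Z = (38 − 30) / 4.123 = 1.940
P(T ≤ 38) = Φ(1.940) ≈ 0.974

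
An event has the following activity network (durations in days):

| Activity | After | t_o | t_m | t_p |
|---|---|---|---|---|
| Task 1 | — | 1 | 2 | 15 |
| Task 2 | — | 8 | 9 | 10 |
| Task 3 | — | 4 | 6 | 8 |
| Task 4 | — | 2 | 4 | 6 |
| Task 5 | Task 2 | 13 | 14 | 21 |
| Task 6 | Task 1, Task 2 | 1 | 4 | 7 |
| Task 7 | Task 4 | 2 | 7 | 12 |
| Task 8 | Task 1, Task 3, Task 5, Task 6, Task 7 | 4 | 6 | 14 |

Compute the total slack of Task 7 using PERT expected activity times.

13 days

te_Task 1 = (1 + 4·2 + 15)/6 = 24/6 = 4
te_Task 2 = (8 + 4·9 + 10)/6 = 54/6 = 9
te_Task 3 = (4 + 4·6 + 8)/6 = 36/6 = 6
te_Task 4 = (2 + 4·4 + 6)/6 = 24/6 = 4
te_Task 5 = (13 + 4·14 + 21)/6 = 90/6 = 15
te_Task 6 = (1 + 4·4 + 7)/6 = 24/6 = 4
te_Task 7 = (2 + 4·7 + 12)/6 = 42/6 = 7
te_Task 8 = (4 + 4·6 + 14)/6 = 42/6 = 7

Forward pass:
ES_Task 1 = 0; EF_Task 1 = 4
ES_Task 2 = 0; EF_Task 2 = 9
ES_Task 3 = 0; EF_Task 3 = 6
ES_Task 4 = 0; EF_Task 4 = 4
ES_Task 5 = 9; EF_Task 5 = 9+15 = 24
ES_Task 6 = max(EF_Task 1=4, EF_Task 2=9) = 9; EF_Task 6 = 9+4 = 13
ES_Task 7 = 4; EF_Task 7 = 4+7 = 11
ES_Task 8 = max(EF_Task 1=4, EF_Task 3=6, EF_Task 5=24, EF_Task 6=13, EF_Task 7=11) = 24; EF_Task 8 = 24+7 = 31
Expected project duration μ = 31 days. Critical path: Task 2 → Task 5 → Task 8.

Backward pass:
LF_Task 8 = 31; LS_Task 8 = 31−7 = 24
LF_Task 7 = LS_Task 8 = 24; LS_Task 7 = 24−7 = 17
LF_Task 6 = LS_Task 8 = 24; LS_Task 6 = 24−4 = 20
LF_Task 5 = LS_Task 8 = 24; LS_Task 5 = 24−15 = 9
LF_Task 4 = LS_Task 7 = 17; LS_Task 4 = 17−4 = 13
LF_Task 3 = LS_Task 8 = 24; LS_Task 3 = 24−6 = 18
LF_Task 2 = min(LS_Task 5=9, LS_Task 6=20) = 9; LS_Task 2 = 9−9 = 0
LF_Task 1 = min(LS_Task 6=20, LS_Task 8=24) = 20; LS_Task 1 = 20−4 = 16
Slack_Task 7 = LS_Task 7 − ES_Task 7 = 17 − 4 = 13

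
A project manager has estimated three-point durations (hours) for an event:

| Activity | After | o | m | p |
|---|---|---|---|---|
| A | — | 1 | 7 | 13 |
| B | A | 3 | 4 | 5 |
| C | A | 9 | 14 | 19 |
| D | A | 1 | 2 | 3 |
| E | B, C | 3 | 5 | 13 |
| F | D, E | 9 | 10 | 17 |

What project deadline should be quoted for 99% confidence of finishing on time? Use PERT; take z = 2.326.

te_A = (1 + 4·7 + 13)/6 = 42/6 = 7; σ²_A = ((13−1)/6)² = 4.000
te_B = (3 + 4·4 + 5)/6 = 24/6 = 4; σ²_B = ((5−3)/6)² = 0.111
te_C = (9 + 4·14 + 19)/6 = 84/6 = 14; σ²_C = ((19−9)/6)² = 2.778
te_D = (1 + 4·2 + 3)/6 = 12/6 = 2; σ²_D = ((3−1)/6)² = 0.111
te_E = (3 + 4·5 + 13)/6 = 36/6 = 6; σ²_E = ((13−3)/6)² = 2.778
te_F = (9 + 4·10 + 17)/6 = 66/6 = 11; σ²_F = ((17−9)/6)² = 1.778

Forward pass:
ES_A = 0; EF_A = 7
ES_B = 7; EF_B = 7+4 = 11
ES_C = 7; EF_C = 7+14 = 21
ES_D = 7; EF_D = 7+2 = 9
ES_E = max(EF_B=11, EF_C=21) = 21; EF_E = 21+6 = 27
ES_F = max(EF_D=9, EF_E=27) = 27; EF_F = 27+11 = 38
Expected project duration μ = 38 hours. Critical path: A → C → E → F.

Variance along critical path = 4.000 + 2.778 + 2.778 + 1.778 = 11.333; σ = 3.367 hours.
D = μ + z·σ = 38 + 2.326·3.367 = 45.8 hours

45.8 hours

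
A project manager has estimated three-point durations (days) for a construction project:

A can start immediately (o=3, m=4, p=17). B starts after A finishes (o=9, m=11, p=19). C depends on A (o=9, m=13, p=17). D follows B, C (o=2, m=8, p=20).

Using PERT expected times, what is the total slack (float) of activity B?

te_A = (3 + 4·4 + 17)/6 = 36/6 = 6
te_B = (9 + 4·11 + 19)/6 = 72/6 = 12
te_C = (9 + 4·13 + 17)/6 = 78/6 = 13
te_D = (2 + 4·8 + 20)/6 = 54/6 = 9

Forward pass:
ES_A = 0; EF_A = 6
ES_B = 6; EF_B = 6+12 = 18
ES_C = 6; EF_C = 6+13 = 19
ES_D = max(EF_B=18, EF_C=19) = 19; EF_D = 19+9 = 28
Expected project duration μ = 28 days. Critical path: A → C → D.

Backward pass:
LF_D = 28; LS_D = 28−9 = 19
LF_C = LS_D = 19; LS_C = 19−13 = 6
LF_B = LS_D = 19; LS_B = 19−12 = 7
LF_A = min(LS_B=7, LS_C=6) = 6; LS_A = 6−6 = 0
Slack_B = LS_B − ES_B = 7 − 6 = 1

1 days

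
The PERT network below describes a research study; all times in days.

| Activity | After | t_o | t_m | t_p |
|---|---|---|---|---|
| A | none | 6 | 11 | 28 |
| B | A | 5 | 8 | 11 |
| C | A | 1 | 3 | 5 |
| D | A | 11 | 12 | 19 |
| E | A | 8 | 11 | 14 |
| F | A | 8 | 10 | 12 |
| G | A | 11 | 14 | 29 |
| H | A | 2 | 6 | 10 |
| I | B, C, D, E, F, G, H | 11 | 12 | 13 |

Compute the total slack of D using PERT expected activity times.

3 days

te_A = (6 + 4·11 + 28)/6 = 78/6 = 13
te_B = (5 + 4·8 + 11)/6 = 48/6 = 8
te_C = (1 + 4·3 + 5)/6 = 18/6 = 3
te_D = (11 + 4·12 + 19)/6 = 78/6 = 13
te_E = (8 + 4·11 + 14)/6 = 66/6 = 11
te_F = (8 + 4·10 + 12)/6 = 60/6 = 10
te_G = (11 + 4·14 + 29)/6 = 96/6 = 16
te_H = (2 + 4·6 + 10)/6 = 36/6 = 6
te_I = (11 + 4·12 + 13)/6 = 72/6 = 12

Forward pass:
ES_A = 0; EF_A = 13
ES_B = 13; EF_B = 13+8 = 21
ES_C = 13; EF_C = 13+3 = 16
ES_D = 13; EF_D = 13+13 = 26
ES_E = 13; EF_E = 13+11 = 24
ES_F = 13; EF_F = 13+10 = 23
ES_G = 13; EF_G = 13+16 = 29
ES_H = 13; EF_H = 13+6 = 19
ES_I = max(EF_B=21, EF_C=16, EF_D=26, EF_E=24, EF_F=23, EF_G=29, EF_H=19) = 29; EF_I = 29+12 = 41
Expected project duration μ = 41 days. Critical path: A → G → I.

Backward pass:
LF_I = 41; LS_I = 41−12 = 29
LF_H = LS_I = 29; LS_H = 29−6 = 23
LF_G = LS_I = 29; LS_G = 29−16 = 13
LF_F = LS_I = 29; LS_F = 29−10 = 19
LF_E = LS_I = 29; LS_E = 29−11 = 18
LF_D = LS_I = 29; LS_D = 29−13 = 16
LF_C = LS_I = 29; LS_C = 29−3 = 26
LF_B = LS_I = 29; LS_B = 29−8 = 21
LF_A = min(LS_B=21, LS_C=26, LS_D=16, LS_E=18, LS_F=19, LS_G=13, LS_H=23) = 13; LS_A = 13−13 = 0
Slack_D = LS_D − ES_D = 16 − 13 = 3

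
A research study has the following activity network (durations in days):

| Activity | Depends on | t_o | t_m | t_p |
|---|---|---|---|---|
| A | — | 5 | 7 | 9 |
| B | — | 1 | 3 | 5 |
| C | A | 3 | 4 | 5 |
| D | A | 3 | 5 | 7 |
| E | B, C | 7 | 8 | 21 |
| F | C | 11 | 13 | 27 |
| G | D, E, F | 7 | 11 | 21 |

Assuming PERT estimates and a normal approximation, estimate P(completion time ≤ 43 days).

te_A = (5 + 4·7 + 9)/6 = 42/6 = 7; σ²_A = ((9−5)/6)² = 0.444
te_B = (1 + 4·3 + 5)/6 = 18/6 = 3; σ²_B = ((5−1)/6)² = 0.444
te_C = (3 + 4·4 + 5)/6 = 24/6 = 4; σ²_C = ((5−3)/6)² = 0.111
te_D = (3 + 4·5 + 7)/6 = 30/6 = 5; σ²_D = ((7−3)/6)² = 0.444
te_E = (7 + 4·8 + 21)/6 = 60/6 = 10; σ²_E = ((21−7)/6)² = 5.444
te_F = (11 + 4·13 + 27)/6 = 90/6 = 15; σ²_F = ((27−11)/6)² = 7.111
te_G = (7 + 4·11 + 21)/6 = 72/6 = 12; σ²_G = ((21−7)/6)² = 5.444

Forward pass:
ES_A = 0; EF_A = 7
ES_B = 0; EF_B = 3
ES_C = 7; EF_C = 7+4 = 11
ES_D = 7; EF_D = 7+5 = 12
ES_E = max(EF_B=3, EF_C=11) = 11; EF_E = 11+10 = 21
ES_F = 11; EF_F = 11+15 = 26
ES_G = max(EF_D=12, EF_E=21, EF_F=26) = 26; EF_G = 26+12 = 38
Expected project duration μ = 38 days. Critical path: A → C → F → G.

Variance along critical path = 0.444 + 0.111 + 7.111 + 5.444 = 13.111; σ = √13.111 = 3.621 days.
Z = (43 − 38) / 3.621 = 1.381
P(T ≤ 43) = Φ(1.381) ≈ 0.916

0.916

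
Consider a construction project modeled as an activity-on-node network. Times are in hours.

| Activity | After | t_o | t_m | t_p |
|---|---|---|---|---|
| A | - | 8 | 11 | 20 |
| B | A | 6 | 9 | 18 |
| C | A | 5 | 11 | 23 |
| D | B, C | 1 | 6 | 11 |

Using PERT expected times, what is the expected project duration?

30 hours

te_A = (8 + 4·11 + 20)/6 = 72/6 = 12
te_B = (6 + 4·9 + 18)/6 = 60/6 = 10
te_C = (5 + 4·11 + 23)/6 = 72/6 = 12
te_D = (1 + 4·6 + 11)/6 = 36/6 = 6

Forward pass:
ES_A = 0; EF_A = 12
ES_B = 12; EF_B = 12+10 = 22
ES_C = 12; EF_C = 12+12 = 24
ES_D = max(EF_B=22, EF_C=24) = 24; EF_D = 24+6 = 30
Expected project duration μ = 30 hours. Critical path: A → C → D.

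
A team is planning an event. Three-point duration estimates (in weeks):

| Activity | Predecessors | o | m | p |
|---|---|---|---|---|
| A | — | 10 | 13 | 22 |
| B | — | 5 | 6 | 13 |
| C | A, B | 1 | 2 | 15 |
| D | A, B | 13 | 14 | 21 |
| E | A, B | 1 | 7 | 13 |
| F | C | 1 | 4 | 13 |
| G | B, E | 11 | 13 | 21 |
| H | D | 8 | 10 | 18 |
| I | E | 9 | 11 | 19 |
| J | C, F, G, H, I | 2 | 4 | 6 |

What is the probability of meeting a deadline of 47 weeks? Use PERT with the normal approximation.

te_A = (10 + 4·13 + 22)/6 = 84/6 = 14; σ²_A = ((22−10)/6)² = 4.000
te_B = (5 + 4·6 + 13)/6 = 42/6 = 7; σ²_B = ((13−5)/6)² = 1.778
te_C = (1 + 4·2 + 15)/6 = 24/6 = 4; σ²_C = ((15−1)/6)² = 5.444
te_D = (13 + 4·14 + 21)/6 = 90/6 = 15; σ²_D = ((21−13)/6)² = 1.778
te_E = (1 + 4·7 + 13)/6 = 42/6 = 7; σ²_E = ((13−1)/6)² = 4.000
te_F = (1 + 4·4 + 13)/6 = 30/6 = 5; σ²_F = ((13−1)/6)² = 4.000
te_G = (11 + 4·13 + 21)/6 = 84/6 = 14; σ²_G = ((21−11)/6)² = 2.778
te_H = (8 + 4·10 + 18)/6 = 66/6 = 11; σ²_H = ((18−8)/6)² = 2.778
te_I = (9 + 4·11 + 19)/6 = 72/6 = 12; σ²_I = ((19−9)/6)² = 2.778
te_J = (2 + 4·4 + 6)/6 = 24/6 = 4; σ²_J = ((6−2)/6)² = 0.444

Forward pass:
ES_A = 0; EF_A = 14
ES_B = 0; EF_B = 7
ES_C = max(EF_A=14, EF_B=7) = 14; EF_C = 14+4 = 18
ES_D = max(EF_A=14, EF_B=7) = 14; EF_D = 14+15 = 29
ES_E = max(EF_A=14, EF_B=7) = 14; EF_E = 14+7 = 21
ES_F = 18; EF_F = 18+5 = 23
ES_G = max(EF_B=7, EF_E=21) = 21; EF_G = 21+14 = 35
ES_H = 29; EF_H = 29+11 = 40
ES_I = 21; EF_I = 21+12 = 33
ES_J = max(EF_C=18, EF_F=23, EF_G=35, EF_H=40, EF_I=33) = 40; EF_J = 40+4 = 44
Expected project duration μ = 44 weeks. Critical path: A → D → H → J.

Variance along critical path = 4.000 + 1.778 + 2.778 + 0.444 = 9.000; σ = √9.000 = 3.000 weeks.
Z = (47 − 44) / 3.000 = 1.000
P(T ≤ 47) = Φ(1.000) ≈ 0.841

0.841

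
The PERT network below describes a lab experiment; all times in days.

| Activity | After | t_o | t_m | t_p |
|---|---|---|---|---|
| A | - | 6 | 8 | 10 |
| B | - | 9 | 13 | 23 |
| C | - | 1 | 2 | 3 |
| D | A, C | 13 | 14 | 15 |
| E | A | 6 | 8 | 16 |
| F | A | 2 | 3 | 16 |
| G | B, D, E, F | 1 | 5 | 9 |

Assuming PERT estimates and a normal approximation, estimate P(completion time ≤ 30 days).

0.975

te_A = (6 + 4·8 + 10)/6 = 48/6 = 8; σ²_A = ((10−6)/6)² = 0.444
te_B = (9 + 4·13 + 23)/6 = 84/6 = 14; σ²_B = ((23−9)/6)² = 5.444
te_C = (1 + 4·2 + 3)/6 = 12/6 = 2; σ²_C = ((3−1)/6)² = 0.111
te_D = (13 + 4·14 + 15)/6 = 84/6 = 14; σ²_D = ((15−13)/6)² = 0.111
te_E = (6 + 4·8 + 16)/6 = 54/6 = 9; σ²_E = ((16−6)/6)² = 2.778
te_F = (2 + 4·3 + 16)/6 = 30/6 = 5; σ²_F = ((16−2)/6)² = 5.444
te_G = (1 + 4·5 + 9)/6 = 30/6 = 5; σ²_G = ((9−1)/6)² = 1.778

Forward pass:
ES_A = 0; EF_A = 8
ES_B = 0; EF_B = 14
ES_C = 0; EF_C = 2
ES_D = max(EF_A=8, EF_C=2) = 8; EF_D = 8+14 = 22
ES_E = 8; EF_E = 8+9 = 17
ES_F = 8; EF_F = 8+5 = 13
ES_G = max(EF_B=14, EF_D=22, EF_E=17, EF_F=13) = 22; EF_G = 22+5 = 27
Expected project duration μ = 27 days. Critical path: A → D → G.

Variance along critical path = 0.444 + 0.111 + 1.778 = 2.333; σ = √2.333 = 1.528 days.
Z = (30 − 27) / 1.528 = 1.964
P(T ≤ 30) = Φ(1.964) ≈ 0.975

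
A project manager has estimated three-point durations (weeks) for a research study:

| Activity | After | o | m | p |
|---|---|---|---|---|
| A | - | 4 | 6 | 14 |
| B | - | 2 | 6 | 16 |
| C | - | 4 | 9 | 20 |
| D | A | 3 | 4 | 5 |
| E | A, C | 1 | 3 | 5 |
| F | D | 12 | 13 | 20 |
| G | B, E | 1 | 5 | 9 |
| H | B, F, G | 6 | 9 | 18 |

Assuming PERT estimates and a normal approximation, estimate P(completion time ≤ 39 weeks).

0.913

te_A = (4 + 4·6 + 14)/6 = 42/6 = 7; σ²_A = ((14−4)/6)² = 2.778
te_B = (2 + 4·6 + 16)/6 = 42/6 = 7; σ²_B = ((16−2)/6)² = 5.444
te_C = (4 + 4·9 + 20)/6 = 60/6 = 10; σ²_C = ((20−4)/6)² = 7.111
te_D = (3 + 4·4 + 5)/6 = 24/6 = 4; σ²_D = ((5−3)/6)² = 0.111
te_E = (1 + 4·3 + 5)/6 = 18/6 = 3; σ²_E = ((5−1)/6)² = 0.444
te_F = (12 + 4·13 + 20)/6 = 84/6 = 14; σ²_F = ((20−12)/6)² = 1.778
te_G = (1 + 4·5 + 9)/6 = 30/6 = 5; σ²_G = ((9−1)/6)² = 1.778
te_H = (6 + 4·9 + 18)/6 = 60/6 = 10; σ²_H = ((18−6)/6)² = 4.000

Forward pass:
ES_A = 0; EF_A = 7
ES_B = 0; EF_B = 7
ES_C = 0; EF_C = 10
ES_D = 7; EF_D = 7+4 = 11
ES_E = max(EF_A=7, EF_C=10) = 10; EF_E = 10+3 = 13
ES_F = 11; EF_F = 11+14 = 25
ES_G = max(EF_B=7, EF_E=13) = 13; EF_G = 13+5 = 18
ES_H = max(EF_B=7, EF_F=25, EF_G=18) = 25; EF_H = 25+10 = 35
Expected project duration μ = 35 weeks. Critical path: A → D → F → H.

Variance along critical path = 2.778 + 0.111 + 1.778 + 4.000 = 8.667; σ = √8.667 = 2.944 weeks.
Z = (39 − 35) / 2.944 = 1.359
P(T ≤ 39) = Φ(1.359) ≈ 0.913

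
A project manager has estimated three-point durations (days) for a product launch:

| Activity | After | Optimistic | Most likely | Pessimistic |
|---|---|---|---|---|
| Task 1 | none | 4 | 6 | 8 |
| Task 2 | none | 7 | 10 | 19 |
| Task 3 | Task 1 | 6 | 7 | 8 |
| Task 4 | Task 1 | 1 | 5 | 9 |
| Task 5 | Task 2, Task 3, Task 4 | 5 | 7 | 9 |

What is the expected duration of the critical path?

te_Task 1 = (4 + 4·6 + 8)/6 = 36/6 = 6
te_Task 2 = (7 + 4·10 + 19)/6 = 66/6 = 11
te_Task 3 = (6 + 4·7 + 8)/6 = 42/6 = 7
te_Task 4 = (1 + 4·5 + 9)/6 = 30/6 = 5
te_Task 5 = (5 + 4·7 + 9)/6 = 42/6 = 7

Forward pass:
ES_Task 1 = 0; EF_Task 1 = 6
ES_Task 2 = 0; EF_Task 2 = 11
ES_Task 3 = 6; EF_Task 3 = 6+7 = 13
ES_Task 4 = 6; EF_Task 4 = 6+5 = 11
ES_Task 5 = max(EF_Task 2=11, EF_Task 3=13, EF_Task 4=11) = 13; EF_Task 5 = 13+7 = 20
Expected project duration μ = 20 days. Critical path: Task 1 → Task 3 → Task 5.

20 days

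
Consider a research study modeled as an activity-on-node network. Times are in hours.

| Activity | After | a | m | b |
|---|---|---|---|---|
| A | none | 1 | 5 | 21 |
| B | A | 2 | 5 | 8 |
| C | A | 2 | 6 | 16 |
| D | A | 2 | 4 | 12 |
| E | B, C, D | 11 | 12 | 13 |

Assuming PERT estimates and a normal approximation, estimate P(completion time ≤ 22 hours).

0.164

te_A = (1 + 4·5 + 21)/6 = 42/6 = 7; σ²_A = ((21−1)/6)² = 11.111
te_B = (2 + 4·5 + 8)/6 = 30/6 = 5; σ²_B = ((8−2)/6)² = 1.000
te_C = (2 + 4·6 + 16)/6 = 42/6 = 7; σ²_C = ((16−2)/6)² = 5.444
te_D = (2 + 4·4 + 12)/6 = 30/6 = 5; σ²_D = ((12−2)/6)² = 2.778
te_E = (11 + 4·12 + 13)/6 = 72/6 = 12; σ²_E = ((13−11)/6)² = 0.111

Forward pass:
ES_A = 0; EF_A = 7
ES_B = 7; EF_B = 7+5 = 12
ES_C = 7; EF_C = 7+7 = 14
ES_D = 7; EF_D = 7+5 = 12
ES_E = max(EF_B=12, EF_C=14, EF_D=12) = 14; EF_E = 14+12 = 26
Expected project duration μ = 26 hours. Critical path: A → C → E.

Variance along critical path = 11.111 + 5.444 + 0.111 = 16.667; σ = √16.667 = 4.082 hours.
Z = (22 − 26) / 4.082 = -0.980
P(T ≤ 22) = Φ(-0.980) ≈ 0.164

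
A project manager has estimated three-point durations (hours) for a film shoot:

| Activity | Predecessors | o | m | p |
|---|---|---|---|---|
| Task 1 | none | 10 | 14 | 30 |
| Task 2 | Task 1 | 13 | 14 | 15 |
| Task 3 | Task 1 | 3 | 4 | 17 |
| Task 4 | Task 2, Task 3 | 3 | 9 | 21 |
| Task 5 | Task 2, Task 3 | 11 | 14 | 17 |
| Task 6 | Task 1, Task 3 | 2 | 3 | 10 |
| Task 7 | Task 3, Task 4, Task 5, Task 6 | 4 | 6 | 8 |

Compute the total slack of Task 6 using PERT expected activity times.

18 hours

te_Task 1 = (10 + 4·14 + 30)/6 = 96/6 = 16
te_Task 2 = (13 + 4·14 + 15)/6 = 84/6 = 14
te_Task 3 = (3 + 4·4 + 17)/6 = 36/6 = 6
te_Task 4 = (3 + 4·9 + 21)/6 = 60/6 = 10
te_Task 5 = (11 + 4·14 + 17)/6 = 84/6 = 14
te_Task 6 = (2 + 4·3 + 10)/6 = 24/6 = 4
te_Task 7 = (4 + 4·6 + 8)/6 = 36/6 = 6

Forward pass:
ES_Task 1 = 0; EF_Task 1 = 16
ES_Task 2 = 16; EF_Task 2 = 16+14 = 30
ES_Task 3 = 16; EF_Task 3 = 16+6 = 22
ES_Task 4 = max(EF_Task 2=30, EF_Task 3=22) = 30; EF_Task 4 = 30+10 = 40
ES_Task 5 = max(EF_Task 2=30, EF_Task 3=22) = 30; EF_Task 5 = 30+14 = 44
ES_Task 6 = max(EF_Task 1=16, EF_Task 3=22) = 22; EF_Task 6 = 22+4 = 26
ES_Task 7 = max(EF_Task 3=22, EF_Task 4=40, EF_Task 5=44, EF_Task 6=26) = 44; EF_Task 7 = 44+6 = 50
Expected project duration μ = 50 hours. Critical path: Task 1 → Task 2 → Task 5 → Task 7.

Backward pass:
LF_Task 7 = 50; LS_Task 7 = 50−6 = 44
LF_Task 6 = LS_Task 7 = 44; LS_Task 6 = 44−4 = 40
LF_Task 5 = LS_Task 7 = 44; LS_Task 5 = 44−14 = 30
LF_Task 4 = LS_Task 7 = 44; LS_Task 4 = 44−10 = 34
LF_Task 3 = min(LS_Task 4=34, LS_Task 5=30, LS_Task 6=40, LS_Task 7=44) = 30; LS_Task 3 = 30−6 = 24
LF_Task 2 = min(LS_Task 4=34, LS_Task 5=30) = 30; LS_Task 2 = 30−14 = 16
LF_Task 1 = min(LS_Task 2=16, LS_Task 3=24, LS_Task 6=40) = 16; LS_Task 1 = 16−16 = 0
Slack_Task 6 = LS_Task 6 − ES_Task 6 = 40 − 22 = 18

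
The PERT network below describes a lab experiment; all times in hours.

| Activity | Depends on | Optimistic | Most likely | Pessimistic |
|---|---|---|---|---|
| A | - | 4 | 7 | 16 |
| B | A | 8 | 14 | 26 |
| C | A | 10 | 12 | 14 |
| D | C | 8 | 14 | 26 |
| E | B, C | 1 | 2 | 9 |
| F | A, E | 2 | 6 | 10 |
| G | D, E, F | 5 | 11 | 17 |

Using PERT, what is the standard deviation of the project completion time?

te_A = (4 + 4·7 + 16)/6 = 48/6 = 8; σ²_A = ((16−4)/6)² = 4.000
te_B = (8 + 4·14 + 26)/6 = 90/6 = 15; σ²_B = ((26−8)/6)² = 9.000
te_C = (10 + 4·12 + 14)/6 = 72/6 = 12; σ²_C = ((14−10)/6)² = 0.444
te_D = (8 + 4·14 + 26)/6 = 90/6 = 15; σ²_D = ((26−8)/6)² = 9.000
te_E = (1 + 4·2 + 9)/6 = 18/6 = 3; σ²_E = ((9−1)/6)² = 1.778
te_F = (2 + 4·6 + 10)/6 = 36/6 = 6; σ²_F = ((10−2)/6)² = 1.778
te_G = (5 + 4·11 + 17)/6 = 66/6 = 11; σ²_G = ((17−5)/6)² = 4.000

Forward pass:
ES_A = 0; EF_A = 8
ES_B = 8; EF_B = 8+15 = 23
ES_C = 8; EF_C = 8+12 = 20
ES_D = 20; EF_D = 20+15 = 35
ES_E = max(EF_B=23, EF_C=20) = 23; EF_E = 23+3 = 26
ES_F = max(EF_A=8, EF_E=26) = 26; EF_F = 26+6 = 32
ES_G = max(EF_D=35, EF_E=26, EF_F=32) = 35; EF_G = 35+11 = 46
Expected project duration μ = 46 hours. Critical path: A → C → D → G.

Variance along critical path = 4.000 + 0.444 + 9.000 + 4.000 = 17.444
σ = √17.444 = 4.177 hours

4.18 hours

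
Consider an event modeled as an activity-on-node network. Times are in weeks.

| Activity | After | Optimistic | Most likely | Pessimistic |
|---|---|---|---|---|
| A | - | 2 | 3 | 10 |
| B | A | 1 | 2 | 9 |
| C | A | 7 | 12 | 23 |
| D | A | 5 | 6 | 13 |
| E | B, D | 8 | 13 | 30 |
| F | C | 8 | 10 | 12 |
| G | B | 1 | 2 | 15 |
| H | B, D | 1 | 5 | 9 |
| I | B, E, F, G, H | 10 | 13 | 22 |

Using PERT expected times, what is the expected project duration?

te_A = (2 + 4·3 + 10)/6 = 24/6 = 4
te_B = (1 + 4·2 + 9)/6 = 18/6 = 3
te_C = (7 + 4·12 + 23)/6 = 78/6 = 13
te_D = (5 + 4·6 + 13)/6 = 42/6 = 7
te_E = (8 + 4·13 + 30)/6 = 90/6 = 15
te_F = (8 + 4·10 + 12)/6 = 60/6 = 10
te_G = (1 + 4·2 + 15)/6 = 24/6 = 4
te_H = (1 + 4·5 + 9)/6 = 30/6 = 5
te_I = (10 + 4·13 + 22)/6 = 84/6 = 14

Forward pass:
ES_A = 0; EF_A = 4
ES_B = 4; EF_B = 4+3 = 7
ES_C = 4; EF_C = 4+13 = 17
ES_D = 4; EF_D = 4+7 = 11
ES_E = max(EF_B=7, EF_D=11) = 11; EF_E = 11+15 = 26
ES_F = 17; EF_F = 17+10 = 27
ES_G = 7; EF_G = 7+4 = 11
ES_H = max(EF_B=7, EF_D=11) = 11; EF_H = 11+5 = 16
ES_I = max(EF_B=7, EF_E=26, EF_F=27, EF_G=11, EF_H=16) = 27; EF_I = 27+14 = 41
Expected project duration μ = 41 weeks. Critical path: A → C → F → I.

41 weeks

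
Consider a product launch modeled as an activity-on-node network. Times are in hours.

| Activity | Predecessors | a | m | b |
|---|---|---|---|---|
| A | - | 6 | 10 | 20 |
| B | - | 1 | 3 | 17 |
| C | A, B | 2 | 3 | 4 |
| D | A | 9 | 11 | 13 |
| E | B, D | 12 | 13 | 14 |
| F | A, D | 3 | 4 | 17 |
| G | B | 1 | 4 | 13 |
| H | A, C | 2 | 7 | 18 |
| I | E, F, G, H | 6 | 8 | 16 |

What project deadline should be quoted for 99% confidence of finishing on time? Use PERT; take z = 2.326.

te_A = (6 + 4·10 + 20)/6 = 66/6 = 11; σ²_A = ((20−6)/6)² = 5.444
te_B = (1 + 4·3 + 17)/6 = 30/6 = 5; σ²_B = ((17−1)/6)² = 7.111
te_C = (2 + 4·3 + 4)/6 = 18/6 = 3; σ²_C = ((4−2)/6)² = 0.111
te_D = (9 + 4·11 + 13)/6 = 66/6 = 11; σ²_D = ((13−9)/6)² = 0.444
te_E = (12 + 4·13 + 14)/6 = 78/6 = 13; σ²_E = ((14−12)/6)² = 0.111
te_F = (3 + 4·4 + 17)/6 = 36/6 = 6; σ²_F = ((17−3)/6)² = 5.444
te_G = (1 + 4·4 + 13)/6 = 30/6 = 5; σ²_G = ((13−1)/6)² = 4.000
te_H = (2 + 4·7 + 18)/6 = 48/6 = 8; σ²_H = ((18−2)/6)² = 7.111
te_I = (6 + 4·8 + 16)/6 = 54/6 = 9; σ²_I = ((16−6)/6)² = 2.778

Forward pass:
ES_A = 0; EF_A = 11
ES_B = 0; EF_B = 5
ES_C = max(EF_A=11, EF_B=5) = 11; EF_C = 11+3 = 14
ES_D = 11; EF_D = 11+11 = 22
ES_E = max(EF_B=5, EF_D=22) = 22; EF_E = 22+13 = 35
ES_F = max(EF_A=11, EF_D=22) = 22; EF_F = 22+6 = 28
ES_G = 5; EF_G = 5+5 = 10
ES_H = max(EF_A=11, EF_C=14) = 14; EF_H = 14+8 = 22
ES_I = max(EF_E=35, EF_F=28, EF_G=10, EF_H=22) = 35; EF_I = 35+9 = 44
Expected project duration μ = 44 hours. Critical path: A → D → E → I.

Variance along critical path = 5.444 + 0.444 + 0.111 + 2.778 = 8.778; σ = 2.963 hours.
D = μ + z·σ = 44 + 2.326·2.963 = 50.9 hours

50.9 hours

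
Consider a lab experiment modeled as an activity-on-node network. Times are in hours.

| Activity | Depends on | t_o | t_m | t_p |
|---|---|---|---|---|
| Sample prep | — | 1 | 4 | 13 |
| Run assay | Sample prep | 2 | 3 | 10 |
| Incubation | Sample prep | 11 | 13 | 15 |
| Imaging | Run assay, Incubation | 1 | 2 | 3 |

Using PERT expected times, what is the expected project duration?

20 hours

te_Sample prep = (1 + 4·4 + 13)/6 = 30/6 = 5
te_Run assay = (2 + 4·3 + 10)/6 = 24/6 = 4
te_Incubation = (11 + 4·13 + 15)/6 = 78/6 = 13
te_Imaging = (1 + 4·2 + 3)/6 = 12/6 = 2

Forward pass:
ES_Sample prep = 0; EF_Sample prep = 5
ES_Run assay = 5; EF_Run assay = 5+4 = 9
ES_Incubation = 5; EF_Incubation = 5+13 = 18
ES_Imaging = max(EF_Run assay=9, EF_Incubation=18) = 18; EF_Imaging = 18+2 = 20
Expected project duration μ = 20 hours. Critical path: Sample prep → Incubation → Imaging.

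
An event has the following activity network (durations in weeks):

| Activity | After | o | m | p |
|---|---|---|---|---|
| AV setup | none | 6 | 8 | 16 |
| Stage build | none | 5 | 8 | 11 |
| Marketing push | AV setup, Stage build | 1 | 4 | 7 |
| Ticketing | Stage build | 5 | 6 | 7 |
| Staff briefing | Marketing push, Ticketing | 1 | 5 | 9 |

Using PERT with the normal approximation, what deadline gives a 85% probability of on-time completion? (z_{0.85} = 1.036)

te_AV setup = (6 + 4·8 + 16)/6 = 54/6 = 9; σ²_AV setup = ((16−6)/6)² = 2.778
te_Stage build = (5 + 4·8 + 11)/6 = 48/6 = 8; σ²_Stage build = ((11−5)/6)² = 1.000
te_Marketing push = (1 + 4·4 + 7)/6 = 24/6 = 4; σ²_Marketing push = ((7−1)/6)² = 1.000
te_Ticketing = (5 + 4·6 + 7)/6 = 36/6 = 6; σ²_Ticketing = ((7−5)/6)² = 0.111
te_Staff briefing = (1 + 4·5 + 9)/6 = 30/6 = 5; σ²_Staff briefing = ((9−1)/6)² = 1.778

Forward pass:
ES_AV setup = 0; EF_AV setup = 9
ES_Stage build = 0; EF_Stage build = 8
ES_Marketing push = max(EF_AV setup=9, EF_Stage build=8) = 9; EF_Marketing push = 9+4 = 13
ES_Ticketing = 8; EF_Ticketing = 8+6 = 14
ES_Staff briefing = max(EF_Marketing push=13, EF_Ticketing=14) = 14; EF_Staff briefing = 14+5 = 19
Expected project duration μ = 19 weeks. Critical path: Stage build → Ticketing → Staff briefing.

Variance along critical path = 1.000 + 0.111 + 1.778 = 2.889; σ = 1.700 weeks.
D = μ + z·σ = 19 + 1.036·1.700 = 20.8 weeks

20.8 weeks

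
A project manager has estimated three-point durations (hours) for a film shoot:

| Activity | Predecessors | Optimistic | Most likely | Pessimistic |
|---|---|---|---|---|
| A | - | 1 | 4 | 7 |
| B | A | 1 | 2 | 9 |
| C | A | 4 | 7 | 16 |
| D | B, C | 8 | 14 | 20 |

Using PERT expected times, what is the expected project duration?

26 hours

te_A = (1 + 4·4 + 7)/6 = 24/6 = 4
te_B = (1 + 4·2 + 9)/6 = 18/6 = 3
te_C = (4 + 4·7 + 16)/6 = 48/6 = 8
te_D = (8 + 4·14 + 20)/6 = 84/6 = 14

Forward pass:
ES_A = 0; EF_A = 4
ES_B = 4; EF_B = 4+3 = 7
ES_C = 4; EF_C = 4+8 = 12
ES_D = max(EF_B=7, EF_C=12) = 12; EF_D = 12+14 = 26
Expected project duration μ = 26 hours. Critical path: A → C → D.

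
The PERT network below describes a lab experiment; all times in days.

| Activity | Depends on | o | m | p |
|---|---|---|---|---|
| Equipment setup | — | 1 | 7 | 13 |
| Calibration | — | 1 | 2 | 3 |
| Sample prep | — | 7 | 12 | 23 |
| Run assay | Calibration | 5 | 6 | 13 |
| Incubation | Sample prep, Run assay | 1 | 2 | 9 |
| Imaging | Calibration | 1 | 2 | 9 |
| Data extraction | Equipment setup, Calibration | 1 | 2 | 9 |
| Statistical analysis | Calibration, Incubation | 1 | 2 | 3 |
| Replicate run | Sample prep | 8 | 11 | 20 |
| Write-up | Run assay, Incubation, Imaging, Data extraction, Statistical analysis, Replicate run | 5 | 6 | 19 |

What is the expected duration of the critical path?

33 days

te_Equipment setup = (1 + 4·7 + 13)/6 = 42/6 = 7
te_Calibration = (1 + 4·2 + 3)/6 = 12/6 = 2
te_Sample prep = (7 + 4·12 + 23)/6 = 78/6 = 13
te_Run assay = (5 + 4·6 + 13)/6 = 42/6 = 7
te_Incubation = (1 + 4·2 + 9)/6 = 18/6 = 3
te_Imaging = (1 + 4·2 + 9)/6 = 18/6 = 3
te_Data extraction = (1 + 4·2 + 9)/6 = 18/6 = 3
te_Statistical analysis = (1 + 4·2 + 3)/6 = 12/6 = 2
te_Replicate run = (8 + 4·11 + 20)/6 = 72/6 = 12
te_Write-up = (5 + 4·6 + 19)/6 = 48/6 = 8

Forward pass:
ES_Equipment setup = 0; EF_Equipment setup = 7
ES_Calibration = 0; EF_Calibration = 2
ES_Sample prep = 0; EF_Sample prep = 13
ES_Run assay = 2; EF_Run assay = 2+7 = 9
ES_Incubation = max(EF_Sample prep=13, EF_Run assay=9) = 13; EF_Incubation = 13+3 = 16
ES_Imaging = 2; EF_Imaging = 2+3 = 5
ES_Data extraction = max(EF_Equipment setup=7, EF_Calibration=2) = 7; EF_Data extraction = 7+3 = 10
ES_Statistical analysis = max(EF_Calibration=2, EF_Incubation=16) = 16; EF_Statistical analysis = 16+2 = 18
ES_Replicate run = 13; EF_Replicate run = 13+12 = 25
ES_Write-up = max(EF_Run assay=9, EF_Incubation=16, EF_Imaging=5, EF_Data extraction=10, EF_Statistical analysis=18, EF_Replicate run=25) = 25; EF_Write-up = 25+8 = 33
Expected project duration μ = 33 days. Critical path: Sample prep → Replicate run → Write-up.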